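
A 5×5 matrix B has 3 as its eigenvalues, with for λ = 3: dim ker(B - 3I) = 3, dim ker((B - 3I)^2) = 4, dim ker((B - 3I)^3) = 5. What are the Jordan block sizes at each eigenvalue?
Jordan blocks: (3, 3), (3, 1), (3, 1)

λ = 3: successive nullity increments [3, 1, 1] count blocks of size ≥ k; block sizes are [3, 1, 1].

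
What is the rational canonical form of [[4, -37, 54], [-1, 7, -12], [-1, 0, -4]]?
The invariant factors of A (the non-unit diagonal entries of the Smith normal form of xI - A over ℚ[x]) are (x - 6)(x^2 - x - 5), each dividing the next. The characteristic polynomial is their product, (x - 6)(x^2 - x - 5).

The rational canonical form is the block-diagonal matrix of companion matrices C(f_i):
R = [[0, 0, -30], [1, 0, -1], [0, 1, 7]].

Note the characteristic polynomial does not split into linear factors over ℚ, so A has no Jordan form over ℚ; the rational canonical form exists over any field.

R = [[0, 0, -30], [1, 0, -1], [0, 1, 7]]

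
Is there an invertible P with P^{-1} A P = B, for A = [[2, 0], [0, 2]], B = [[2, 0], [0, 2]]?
Two matrices over a field are similar if and only if they have the same invariant factors.

Both A and B have characteristic polynomial (x - 2)^2 and minimal polynomial x - 2. Computing further, both have invariant factors x - 2, x - 2. Hence A and B are similar.

Yes.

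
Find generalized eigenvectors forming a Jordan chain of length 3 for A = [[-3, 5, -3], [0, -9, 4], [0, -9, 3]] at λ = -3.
v_1 = [[0, -1, -1]]^T, v_2 = [[-2, 2, 3]]^T, v_3 = [[1, 0, 0]]^T

We seek v_1 ∈ ker((A + 3I)^3) \ ker((A + 3I)^2), then set v_{i+1} = (A + 3I) v_i.

One such chain is v_1 = [[0, -1, -1]]^T, v_2 = [[-2, 2, 3]]^T, v_3 = [[1, 0, 0]]^T. Check: (A + 3I) v_3 = [[0, 0, 0]]^T = 0.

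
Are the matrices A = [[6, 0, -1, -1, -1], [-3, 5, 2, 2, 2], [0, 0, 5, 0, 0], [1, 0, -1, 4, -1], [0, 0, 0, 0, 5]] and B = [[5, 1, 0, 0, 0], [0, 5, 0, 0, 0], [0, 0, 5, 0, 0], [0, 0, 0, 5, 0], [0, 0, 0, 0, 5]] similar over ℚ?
Both have characteristic polynomial (x - 5)^5, but the minimal polynomial of A is (x - 5)^3 while the minimal polynomial of B is (x - 5)^2. The minimal polynomial is a similarity invariant, so A and B are not similar.

No.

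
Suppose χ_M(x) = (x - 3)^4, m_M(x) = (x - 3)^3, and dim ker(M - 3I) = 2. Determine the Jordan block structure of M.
Jordan blocks: (3, 3), (3, 1)

λ = 3: algebraic multiplicity 4 (exponent in χ_M), largest block size 3 (exponent in m_M), 2 blocks (geometric multiplicity). These force block sizes [3, 1].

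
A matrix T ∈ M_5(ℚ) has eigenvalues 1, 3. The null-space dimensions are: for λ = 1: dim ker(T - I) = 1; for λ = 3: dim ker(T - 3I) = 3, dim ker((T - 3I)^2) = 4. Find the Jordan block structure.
Jordan blocks: (1, 1), (3, 2), (3, 1), (3, 1)

λ = 1: successive nullity increments [1] count blocks of size ≥ k; block sizes are [1].
λ = 3: successive nullity increments [3, 1] count blocks of size ≥ k; block sizes are [2, 1, 1].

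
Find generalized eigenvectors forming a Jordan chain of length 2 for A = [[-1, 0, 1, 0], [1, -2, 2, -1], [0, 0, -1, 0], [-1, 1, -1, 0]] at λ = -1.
v_1 = [[2, 3, 1, 0]]^T, v_2 = [[1, 1, 0, 0]]^T

We seek v_1 ∈ ker((A + I)^2) \ ker(A + I), then set v_{i+1} = (A + I) v_i.

One such chain is v_1 = [[2, 3, 1, 0]]^T, v_2 = [[1, 1, 0, 0]]^T. Check: (A + I) v_2 = [[0, 0, 0, 0]]^T = 0.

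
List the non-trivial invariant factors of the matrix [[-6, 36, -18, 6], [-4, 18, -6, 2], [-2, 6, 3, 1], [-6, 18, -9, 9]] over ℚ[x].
x - 6, x - 6, (x - 6)^2

The Jordan structure of A has elementary divisors (x - 6)^2, (x - 6), (x - 6). Arranging the block sizes at each eigenvalue in decreasing order and taking row products gives the invariant factors.

Invariant factors (smallest first, each dividing the next): x - 6, x - 6, (x - 6)^2.

Check: the last factor (x - 6)^2 is the minimal polynomial, and the product (x - 6)^4 is the characteristic polynomial.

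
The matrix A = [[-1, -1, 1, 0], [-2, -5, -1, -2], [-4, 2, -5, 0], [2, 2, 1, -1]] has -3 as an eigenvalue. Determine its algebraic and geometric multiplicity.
The characteristic polynomial is (x + 3)^4, so the factor x + 3 appears with exponent 4: the algebraic multiplicity is 4.

rank(A + 3I) = 2, so the eigenspace has dimension 4 - 2 = 2: the geometric multiplicity is 2.

Since 2 < 4, A is not diagonalizable.

algebraic multiplicity 4, geometric multiplicity 2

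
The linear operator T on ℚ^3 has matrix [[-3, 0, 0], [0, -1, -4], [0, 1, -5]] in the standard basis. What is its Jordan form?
J = [[-3, 1, 0], [0, -3, 0], [0, 0, -3]]

The characteristic polynomial is det(xI - A) = (x + 3)^3, so the eigenvalues are -3 (algebraic multiplicity 3).

For λ = -3: rank(A + 3I) = 1, rank((A + 3I)^2) = 0. The eigenspace has dimension 3 - 1 = 2, so there are 2 Jordan blocks; the rank sequence gives block sizes [2, 1].

Assembling the blocks gives the Jordan form J above.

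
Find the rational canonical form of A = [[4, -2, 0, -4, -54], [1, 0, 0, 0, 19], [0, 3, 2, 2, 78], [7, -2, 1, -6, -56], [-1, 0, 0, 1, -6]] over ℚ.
R = [[0, 0, 0, 0, 2], [1, 0, 0, 0, 15], [0, 1, 0, 0, 28], [0, 0, 1, 0, -2], [0, 0, 0, 1, -6]]

The invariant factors of A (the non-unit diagonal entries of the Smith normal form of xI - A over ℚ[x]) are (x - 2)(x^2 + 4x + 1)^2, each dividing the next. The characteristic polynomial is their product, (x - 2)(x^2 + 4x + 1)^2.

The rational canonical form is the block-diagonal matrix of companion matrices C(f_i):
R = [[0, 0, 0, 0, 2], [1, 0, 0, 0, 15], [0, 1, 0, 0, 28], [0, 0, 1, 0, -2], [0, 0, 0, 1, -6]].

Note the characteristic polynomial does not split into linear factors over ℚ, so A has no Jordan form over ℚ; the rational canonical form exists over any field.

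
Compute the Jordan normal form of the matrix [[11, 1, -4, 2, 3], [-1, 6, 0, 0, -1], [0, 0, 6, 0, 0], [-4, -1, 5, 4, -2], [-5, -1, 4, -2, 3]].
J = [[6, 1, 0, 0, 0], [0, 6, 1, 0, 0], [0, 0, 6, 0, 0], [0, 0, 0, 6, 1], [0, 0, 0, 0, 6]]

The characteristic polynomial is det(xI - A) = (x - 6)^5, so the eigenvalues are 6 (algebraic multiplicity 5).

For λ = 6: rank(A - 6I) = 3, rank((A - 6I)^2) = 1, rank((A - 6I)^3) = 0. The eigenspace has dimension 5 - 3 = 2, so there are 2 Jordan blocks; the rank sequence gives block sizes [3, 2].

Assembling the blocks gives the Jordan form J above.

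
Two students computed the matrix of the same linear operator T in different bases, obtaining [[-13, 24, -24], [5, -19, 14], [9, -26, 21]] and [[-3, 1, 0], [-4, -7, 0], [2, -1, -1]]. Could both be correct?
Two matrices over a field are similar if and only if they have the same invariant factors.

Both A and B have characteristic polynomial (x + 1)(x + 5)^2 and minimal polynomial (x + 1)(x + 5)^2. Computing further, both have invariant factors (x + 1)(x + 5)^2. Hence A and B are similar.

Yes.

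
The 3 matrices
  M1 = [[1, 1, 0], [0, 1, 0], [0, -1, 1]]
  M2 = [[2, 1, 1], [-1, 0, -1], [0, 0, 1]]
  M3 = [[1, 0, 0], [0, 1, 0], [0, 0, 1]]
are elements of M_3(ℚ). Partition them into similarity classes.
2 classes: {M1, M2}, {M3}

Characteristic polynomials: χ_{M1} = (x - 1)^3, χ_{M2} = (x - 1)^3, χ_{M3} = (x - 1)^3.

{M1, M2}: invariant factors x - 1, (x - 1)^2.

{M3}: invariant factors x - 1, x - 1, x - 1.

Matrices are similar if and only if their invariant-factor lists agree; the partition into similarity classes is {M1, M2}, {M3}.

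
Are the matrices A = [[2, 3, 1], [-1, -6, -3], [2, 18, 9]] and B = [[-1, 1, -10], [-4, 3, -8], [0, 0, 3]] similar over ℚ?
Yes.

Two matrices over a field are similar if and only if they have the same invariant factors.

Both A and B have characteristic polynomial (x - 3)(x - 1)^2 and minimal polynomial (x - 3)(x - 1)^2. Computing further, both have invariant factors (x - 3)(x - 1)^2. Hence A and B are similar.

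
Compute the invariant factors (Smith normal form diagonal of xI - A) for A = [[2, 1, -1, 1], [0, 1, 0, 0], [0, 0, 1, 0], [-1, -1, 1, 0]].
x - 1, x - 1, (x - 1)^2

The Jordan structure of A has elementary divisors (x - 1)^2, (x - 1), (x - 1). Arranging the block sizes at each eigenvalue in decreasing order and taking row products gives the invariant factors.

Invariant factors (smallest first, each dividing the next): x - 1, x - 1, (x - 1)^2.

Check: the last factor (x - 1)^2 is the minimal polynomial, and the product (x - 1)^4 is the characteristic polynomial.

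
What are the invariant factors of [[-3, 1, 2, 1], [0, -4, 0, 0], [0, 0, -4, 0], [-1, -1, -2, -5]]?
x + 4, x + 4, (x + 4)^2

The Jordan structure of A has elementary divisors (x + 4)^2, (x + 4), (x + 4). Arranging the block sizes at each eigenvalue in decreasing order and taking row products gives the invariant factors.

Invariant factors (smallest first, each dividing the next): x + 4, x + 4, (x + 4)^2.

Check: the last factor (x + 4)^2 is the minimal polynomial, and the product (x + 4)^4 is the characteristic polynomial.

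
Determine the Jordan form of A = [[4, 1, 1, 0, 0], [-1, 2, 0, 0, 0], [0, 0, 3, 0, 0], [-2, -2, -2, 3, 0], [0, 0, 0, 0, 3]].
J = [[3, 1, 0, 0, 0], [0, 3, 1, 0, 0], [0, 0, 3, 0, 0], [0, 0, 0, 3, 0], [0, 0, 0, 0, 3]]

The characteristic polynomial is det(xI - A) = (x - 3)^5, so the eigenvalues are 3 (algebraic multiplicity 5).

For λ = 3: rank(A - 3I) = 2, rank((A - 3I)^2) = 1, rank((A - 3I)^3) = 0. The eigenspace has dimension 5 - 2 = 3, so there are 3 Jordan blocks; the rank sequence gives block sizes [3, 1, 1].

Assembling the blocks gives the Jordan form J above.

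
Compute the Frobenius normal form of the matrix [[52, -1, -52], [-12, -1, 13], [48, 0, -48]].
R = [[0, 0, -48], [1, 0, 16], [0, 1, 3]]

The invariant factors of A (the non-unit diagonal entries of the Smith normal form of xI - A over ℚ[x]) are (x - 4)(x - 3)(x + 4), each dividing the next. The characteristic polynomial is their product, (x - 4)(x - 3)(x + 4).

The rational canonical form is the block-diagonal matrix of companion matrices C(f_i):
R = [[0, 0, -48], [1, 0, 16], [0, 1, 3]].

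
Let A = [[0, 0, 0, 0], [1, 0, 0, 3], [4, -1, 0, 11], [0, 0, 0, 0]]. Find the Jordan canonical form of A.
J = [[0, 1, 0, 0], [0, 0, 1, 0], [0, 0, 0, 0], [0, 0, 0, 0]]

The characteristic polynomial is det(xI - A) = x^4, so the eigenvalues are 0 (algebraic multiplicity 4).

For λ = 0: rank(A) = 2, rank(A^2) = 1, rank(A^3) = 0. The eigenspace has dimension 4 - 2 = 2, so there are 2 Jordan blocks; the rank sequence gives block sizes [3, 1].

Assembling the blocks gives the Jordan form J above.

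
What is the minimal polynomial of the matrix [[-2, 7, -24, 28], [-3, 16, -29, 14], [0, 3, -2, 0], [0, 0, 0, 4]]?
The characteristic polynomial factors as (x - 4)^4. The minimal polynomial is ∏(x - λ)^{k_λ} where k_λ is the size of the largest Jordan block at λ.

For λ = 4: rank(A - 4I) = 2, and the largest Jordan block has size 3 (the smallest k with rank((A - 4I)^k) = rank((A - 4I)^(k+1))).

So m_A(x) = (x - 4)^3.

m_A(x) = (x - 4)^3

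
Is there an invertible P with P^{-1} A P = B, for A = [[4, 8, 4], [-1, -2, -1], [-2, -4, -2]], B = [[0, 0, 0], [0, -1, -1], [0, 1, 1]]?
Yes.

Two matrices over a field are similar if and only if they have the same invariant factors.

Both A and B have characteristic polynomial x^3 and minimal polynomial x^2. Computing further, both have invariant factors x, x^2. Hence A and B are similar.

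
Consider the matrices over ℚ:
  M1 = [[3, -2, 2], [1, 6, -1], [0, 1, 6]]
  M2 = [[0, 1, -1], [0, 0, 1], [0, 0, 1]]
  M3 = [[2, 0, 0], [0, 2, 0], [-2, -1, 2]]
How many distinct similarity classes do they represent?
3 classes: {M1}, {M2}, {M3}

Characteristic polynomials: χ_{M1} = (x - 5)^3, χ_{M2} = x^2(x - 1), χ_{M3} = (x - 2)^3.

{M1}: invariant factors (x - 5)^3.

{M2}: invariant factors x^2(x - 1).

{M3}: invariant factors x - 2, (x - 2)^2.

Matrices are similar if and only if their invariant-factor lists agree; the partition into similarity classes is {M1}, {M2}, {M3}.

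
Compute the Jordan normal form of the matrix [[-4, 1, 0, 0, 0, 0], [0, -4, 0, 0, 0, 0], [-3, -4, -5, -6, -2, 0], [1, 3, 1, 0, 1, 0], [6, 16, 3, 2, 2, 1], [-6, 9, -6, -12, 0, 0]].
J = [[-4, 1, 0, 0, 0, 0], [0, -4, 0, 0, 0, 0], [0, 0, -3, 0, 0, 0], [0, 0, 0, 0, 1, 0], [0, 0, 0, 0, 0, 1], [0, 0, 0, 0, 0, 0]]

The characteristic polynomial is det(xI - A) = x^3(x + 3)(x + 4)^2, so the eigenvalues are -4 (algebraic multiplicity 2), -3 (algebraic multiplicity 1), 0 (algebraic multiplicity 3).

For λ = -4: rank(A + 4I) = 5, rank((A + 4I)^2) = 4. The eigenspace has dimension 6 - 5 = 1, so there is 1 Jordan block; the rank sequence gives block sizes [2].

For λ = -3: algebraic multiplicity 1 gives one 1×1 block.

For λ = 0: rank(A) = 5, rank(A^2) = 4, rank(A^3) = 3. The eigenspace has dimension 6 - 5 = 1, so there is 1 Jordan block; the rank sequence gives block sizes [3].

Assembling the blocks gives the Jordan form J above.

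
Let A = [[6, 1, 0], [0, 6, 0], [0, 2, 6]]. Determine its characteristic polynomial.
χ_A(x) = (x - 6)^3

xI - A = [[x - 6, -1, 0], [0, x - 6, 0], [0, -2, x - 6]].

Expanding det(xI - A) along the first row:
det(xI - A) = + (x - 6)·det([[x - 6, 0], [-2, x - 6]]) - (-1)·det([[0, 0], [0, x - 6]]) + (0)·det([[0, x - 6], [0, -2]]).

Evaluating gives χ_A(x) = x^3 - 18x^2 + 108x - 216 = (x - 6)^3.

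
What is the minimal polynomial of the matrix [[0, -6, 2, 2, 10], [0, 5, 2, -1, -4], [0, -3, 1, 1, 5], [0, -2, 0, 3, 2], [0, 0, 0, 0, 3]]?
m_A(x) = x(x - 3)^3

The characteristic polynomial factors as x(x - 3)^4. The minimal polynomial is ∏(x - λ)^{k_λ} where k_λ is the size of the largest Jordan block at λ.

For λ = 0: rank(A) = 4, and the largest Jordan block has size 1 (the smallest k with rank(A^k) = rank(A^(k+1))).
For λ = 3: rank(A - 3I) = 3, and the largest Jordan block has size 3 (the smallest k with rank((A - 3I)^k) = rank((A - 3I)^(k+1))).

So m_A(x) = x(x - 3)^3.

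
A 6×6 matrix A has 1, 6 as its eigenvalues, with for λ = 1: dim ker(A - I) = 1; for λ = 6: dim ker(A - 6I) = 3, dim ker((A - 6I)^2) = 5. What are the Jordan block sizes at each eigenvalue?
Jordan blocks: (1, 1), (6, 2), (6, 2), (6, 1)

λ = 1: successive nullity increments [1] count blocks of size ≥ k; block sizes are [1].
λ = 6: successive nullity increments [3, 2] count blocks of size ≥ k; block sizes are [2, 2, 1].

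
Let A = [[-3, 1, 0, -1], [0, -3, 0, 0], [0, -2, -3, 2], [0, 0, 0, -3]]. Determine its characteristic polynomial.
χ_A(x) = (x + 3)^4

xI - A = [[x + 3, -1, 0, 1], [0, x + 3, 0, 0], [0, 2, x + 3, -2], [0, 0, 0, x + 3]].

Expanding det(xI - A) along the first row:
det(xI - A) = + (x + 3)·det([[x + 3, 0, 0], [2, x + 3, -2], [0, 0, x + 3]]) - (-1)·det([[0, 0, 0], [0, x + 3, -2], [0, 0, x + 3]]) + (0)·det([[0, x + 3, 0], [0, 2, -2], [0, 0, x + 3]]) - (1)·det([[0, x + 3, 0], [0, 2, x + 3], [0, 0, 0]]).

Evaluating gives χ_A(x) = x^4 + 12x^3 + 54x^2 + 108x + 81 = (x + 3)^4.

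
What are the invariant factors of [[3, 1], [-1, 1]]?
(x - 2)^2

The Jordan structure of A has elementary divisors (x - 2)^2. Arranging the block sizes at each eigenvalue in decreasing order and taking row products gives the invariant factors.

Invariant factors (smallest first, each dividing the next): (x - 2)^2.

Check: the last factor (x - 2)^2 is the minimal polynomial, and the product (x - 2)^2 is the characteristic polynomial.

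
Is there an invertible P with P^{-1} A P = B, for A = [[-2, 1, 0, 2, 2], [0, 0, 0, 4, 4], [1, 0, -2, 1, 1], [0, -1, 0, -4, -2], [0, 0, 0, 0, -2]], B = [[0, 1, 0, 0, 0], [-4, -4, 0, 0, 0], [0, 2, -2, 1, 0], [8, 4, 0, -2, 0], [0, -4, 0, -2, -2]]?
Two matrices over a field are similar if and only if they have the same invariant factors.

Both A and B have characteristic polynomial (x + 2)^5 and minimal polynomial (x + 2)^2. Computing further, both have invariant factors x + 2, (x + 2)^2, (x + 2)^2. Hence A and B are similar.

Yes.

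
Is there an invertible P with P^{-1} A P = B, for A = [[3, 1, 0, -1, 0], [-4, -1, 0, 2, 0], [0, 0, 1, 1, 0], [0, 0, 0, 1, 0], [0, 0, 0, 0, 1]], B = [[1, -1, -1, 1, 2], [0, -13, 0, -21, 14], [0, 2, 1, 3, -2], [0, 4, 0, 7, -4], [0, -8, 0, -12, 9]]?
Two matrices over a field are similar if and only if they have the same invariant factors.

Both A and B have characteristic polynomial (x - 1)^5 and minimal polynomial (x - 1)^2. Computing further, both have invariant factors x - 1, (x - 1)^2, (x - 1)^2. Hence A and B are similar.

Yes.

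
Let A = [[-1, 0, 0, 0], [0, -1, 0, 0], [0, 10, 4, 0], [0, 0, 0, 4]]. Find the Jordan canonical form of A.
The characteristic polynomial is det(xI - A) = (x - 4)^2(x + 1)^2, so the eigenvalues are -1 (algebraic multiplicity 2), 4 (algebraic multiplicity 2).

For λ = -1: rank(A + I) = 2. The eigenspace has dimension 4 - 2 = 2, so there are 2 Jordan blocks; the rank sequence gives block sizes [1, 1].

For λ = 4: rank(A - 4I) = 2. The eigenspace has dimension 4 - 2 = 2, so there are 2 Jordan blocks; the rank sequence gives block sizes [1, 1].

Assembling the blocks gives the Jordan form J above.

J = [[-1, 0, 0, 0], [0, -1, 0, 0], [0, 0, 4, 0], [0, 0, 0, 4]]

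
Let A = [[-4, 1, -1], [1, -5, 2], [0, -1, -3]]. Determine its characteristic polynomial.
χ_A(x) = (x + 4)^3

xI - A = [[x + 4, -1, 1], [-1, x + 5, -2], [0, 1, x + 3]].

Expanding det(xI - A) along the first row:
det(xI - A) = + (x + 4)·det([[x + 5, -2], [1, x + 3]]) - (-1)·det([[-1, -2], [0, x + 3]]) + (1)·det([[-1, x + 5], [0, 1]]).

Evaluating gives χ_A(x) = x^3 + 12x^2 + 48x + 64 = (x + 4)^3.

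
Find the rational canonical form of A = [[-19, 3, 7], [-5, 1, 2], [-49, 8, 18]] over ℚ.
The invariant factors of A (the non-unit diagonal entries of the Smith normal form of xI - A over ℚ[x]) are x^3 - x - 1, each dividing the next. The characteristic polynomial is their product, x^3 - x - 1.

The rational canonical form is the block-diagonal matrix of companion matrices C(f_i):
R = [[0, 0, 1], [1, 0, 1], [0, 1, 0]].

Note the characteristic polynomial does not split into linear factors over ℚ, so A has no Jordan form over ℚ; the rational canonical form exists over any field.

R = [[0, 0, 1], [1, 0, 1], [0, 1, 0]]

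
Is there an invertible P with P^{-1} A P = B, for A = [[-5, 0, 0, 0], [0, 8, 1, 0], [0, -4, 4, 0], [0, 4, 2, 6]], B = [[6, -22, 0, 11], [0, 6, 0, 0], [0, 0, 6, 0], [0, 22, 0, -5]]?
No.

Both have characteristic polynomial (x - 6)^3(x + 5), but the minimal polynomial of A is (x - 6)^2(x + 5) while the minimal polynomial of B is (x - 6)(x + 5). The minimal polynomial is a similarity invariant, so A and B are not similar.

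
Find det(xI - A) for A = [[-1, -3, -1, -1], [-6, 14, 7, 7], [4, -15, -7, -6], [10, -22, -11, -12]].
xI - A = [[x + 1, 3, 1, 1], [6, x - 14, -7, -7], [-4, 15, x + 7, 6], [-10, 22, 11, x + 12]].

Expanding det(xI - A) along the first row:
det(xI - A) = + (x + 1)·det([[x - 14, -7, -7], [15, x + 7, 6], [22, 11, x + 12]]) - (3)·det([[6, -7, -7], [-4, x + 7, 6], [-10, 11, x + 12]]) + (1)·det([[6, x - 14, -7], [-4, 15, 6], [-10, 22, x + 12]]) - (1)·det([[6, x - 14, -7], [-4, 15, x + 7], [-10, 22, 11]]).

Evaluating gives χ_A(x) = x^4 + 6x^3 + 12x^2 + 10x + 3 = (x + 1)^3(x + 3).

χ_A(x) = (x + 1)^3(x + 3)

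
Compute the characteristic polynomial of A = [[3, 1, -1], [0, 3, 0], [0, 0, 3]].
xI - A = [[x - 3, -1, 1], [0, x - 3, 0], [0, 0, x - 3]].

Expanding det(xI - A) along the first row:
det(xI - A) = + (x - 3)·det([[x - 3, 0], [0, x - 3]]) - (-1)·det([[0, 0], [0, x - 3]]) + (1)·det([[0, x - 3], [0, 0]]).

Evaluating gives χ_A(x) = x^3 - 9x^2 + 27x - 27 = (x - 3)^3.

χ_A(x) = (x - 3)^3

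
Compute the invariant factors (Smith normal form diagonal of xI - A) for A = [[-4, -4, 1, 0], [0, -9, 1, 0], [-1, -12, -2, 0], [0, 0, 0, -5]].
The Jordan structure of A has elementary divisors (x + 5)^3, (x + 5). Arranging the block sizes at each eigenvalue in decreasing order and taking row products gives the invariant factors.

Invariant factors (smallest first, each dividing the next): x + 5, (x + 5)^3.

Check: the last factor (x + 5)^3 is the minimal polynomial, and the product (x + 5)^4 is the characteristic polynomial.

x + 5, (x + 5)^3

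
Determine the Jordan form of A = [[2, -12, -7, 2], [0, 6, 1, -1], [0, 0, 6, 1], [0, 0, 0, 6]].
J = [[2, 0, 0, 0], [0, 6, 1, 0], [0, 0, 6, 1], [0, 0, 0, 6]]

The characteristic polynomial is det(xI - A) = (x - 6)^3(x - 2), so the eigenvalues are 2 (algebraic multiplicity 1), 6 (algebraic multiplicity 3).

For λ = 2: algebraic multiplicity 1 gives one 1×1 block.

For λ = 6: rank(A - 6I) = 3, rank((A - 6I)^2) = 2, rank((A - 6I)^3) = 1. The eigenspace has dimension 4 - 3 = 1, so there is 1 Jordan block; the rank sequence gives block sizes [3].

Assembling the blocks gives the Jordan form J above.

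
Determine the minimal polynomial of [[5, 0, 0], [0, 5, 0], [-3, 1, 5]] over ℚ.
m_A(x) = (x - 5)^2

The characteristic polynomial factors as (x - 5)^3. The minimal polynomial is ∏(x - λ)^{k_λ} where k_λ is the size of the largest Jordan block at λ.

For λ = 5: rank(A - 5I) = 1, and the largest Jordan block has size 2 (the smallest k with rank((A - 5I)^k) = rank((A - 5I)^(k+1))).

So m_A(x) = (x - 5)^2.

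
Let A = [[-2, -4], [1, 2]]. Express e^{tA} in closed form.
e^{tA} = [[1 - 2*t, -4*t], [t, 2*t + 1]]

A has Jordan form J = [[0, 1], [0, 0]] with A = PJP^{-1}, so e^{tA} = P e^{tJ} P^{-1}.

For a Jordan block J_k(λ), e^{tJ_k(λ)} = e^{λt} · (I + tN + t^2 N^2/2! + ... + t^{k-1} N^{k-1}/(k-1)!) where N is the nilpotent superdiagonal part.

Assembling the blocks and conjugating back gives the entries of e^{tA} as shown above.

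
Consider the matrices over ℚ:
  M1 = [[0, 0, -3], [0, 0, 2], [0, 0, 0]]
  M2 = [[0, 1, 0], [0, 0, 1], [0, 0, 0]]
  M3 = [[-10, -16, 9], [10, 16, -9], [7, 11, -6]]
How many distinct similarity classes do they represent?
2 classes: {M1}, {M2, M3}

Characteristic polynomials: χ_{M1} = x^3, χ_{M2} = x^3, χ_{M3} = x^3.

{M1}: invariant factors x, x^2.

{M2, M3}: invariant factors x^3.

Matrices are similar if and only if their invariant-factor lists agree; the partition into similarity classes is {M1}, {M2, M3}.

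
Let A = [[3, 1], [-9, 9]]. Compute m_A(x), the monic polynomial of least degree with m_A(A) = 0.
m_A(x) = (x - 6)^2

The characteristic polynomial factors as (x - 6)^2. The minimal polynomial is ∏(x - λ)^{k_λ} where k_λ is the size of the largest Jordan block at λ.

For λ = 6: rank(A - 6I) = 1, and the largest Jordan block has size 2 (the smallest k with rank((A - 6I)^k) = rank((A - 6I)^(k+1))).

So m_A(x) = (x - 6)^2.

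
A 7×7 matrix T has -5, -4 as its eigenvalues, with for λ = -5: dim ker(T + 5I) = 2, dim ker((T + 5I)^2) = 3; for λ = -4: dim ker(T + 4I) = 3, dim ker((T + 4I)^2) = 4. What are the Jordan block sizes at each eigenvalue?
λ = -5: successive nullity increments [2, 1] count blocks of size ≥ k; block sizes are [2, 1].
λ = -4: successive nullity increments [3, 1] count blocks of size ≥ k; block sizes are [2, 1, 1].

Jordan blocks: (-5, 2), (-5, 1), (-4, 2), (-4, 1), (-4, 1)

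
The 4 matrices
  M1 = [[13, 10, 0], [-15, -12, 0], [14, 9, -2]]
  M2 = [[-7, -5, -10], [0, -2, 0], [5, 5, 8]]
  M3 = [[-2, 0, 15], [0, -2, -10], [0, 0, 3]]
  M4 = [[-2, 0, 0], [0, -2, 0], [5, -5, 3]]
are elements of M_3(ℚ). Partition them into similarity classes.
Characteristic polynomials: χ_{M1} = (x - 3)(x + 2)^2, χ_{M2} = (x - 3)(x + 2)^2, χ_{M3} = (x - 3)(x + 2)^2, χ_{M4} = (x - 3)(x + 2)^2.

{M1}: invariant factors (x - 3)(x + 2)^2.

{M2, M3, M4}: invariant factors x + 2, (x - 3)(x + 2).

Matrices are similar if and only if their invariant-factor lists agree; the partition into similarity classes is {M1}, {M2, M3, M4}.

2 classes: {M1}, {M2, M3, M4}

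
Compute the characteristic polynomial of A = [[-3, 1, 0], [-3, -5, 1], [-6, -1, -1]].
xI - A = [[x + 3, -1, 0], [3, x + 5, -1], [6, 1, x + 1]].

Expanding det(xI - A) along the first row:
det(xI - A) = + (x + 3)·det([[x + 5, -1], [1, x + 1]]) - (-1)·det([[3, -1], [6, x + 1]]) + (0)·det([[3, x + 5], [6, 1]]).

Evaluating gives χ_A(x) = x^3 + 9x^2 + 27x + 27 = (x + 3)^3.

χ_A(x) = (x + 3)^3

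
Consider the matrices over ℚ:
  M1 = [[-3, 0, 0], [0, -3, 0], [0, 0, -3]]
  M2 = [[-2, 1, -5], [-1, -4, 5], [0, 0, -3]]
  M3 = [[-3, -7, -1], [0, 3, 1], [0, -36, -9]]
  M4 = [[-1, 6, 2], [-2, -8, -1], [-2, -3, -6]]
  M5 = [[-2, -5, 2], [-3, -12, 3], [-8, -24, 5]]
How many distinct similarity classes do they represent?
4 classes: {M1}, {M2}, {M3, M5}, {M4}

Characteristic polynomials: χ_{M1} = (x + 3)^3, χ_{M2} = (x + 3)^3, χ_{M3} = (x + 3)^3, χ_{M4} = (x + 5)^3, χ_{M5} = (x + 3)^3.

{M1}: invariant factors x + 3, x + 3, x + 3.

{M2}: invariant factors x + 3, (x + 3)^2.

{M3, M5}: invariant factors (x + 3)^3.

{M4}: invariant factors x + 5, (x + 5)^2.

Matrices are similar if and only if their invariant-factor lists agree; the partition into similarity classes is {M1}, {M2}, {M3, M5}, {M4}.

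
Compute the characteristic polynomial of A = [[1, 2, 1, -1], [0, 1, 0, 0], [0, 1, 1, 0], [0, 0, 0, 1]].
χ_A(x) = (x - 1)^4

xI - A = [[x - 1, -2, -1, 1], [0, x - 1, 0, 0], [0, -1, x - 1, 0], [0, 0, 0, x - 1]].

Expanding det(xI - A) along the first row:
det(xI - A) = + (x - 1)·det([[x - 1, 0, 0], [-1, x - 1, 0], [0, 0, x - 1]]) - (-2)·det([[0, 0, 0], [0, x - 1, 0], [0, 0, x - 1]]) + (-1)·det([[0, x - 1, 0], [0, -1, 0], [0, 0, x - 1]]) - (1)·det([[0, x - 1, 0], [0, -1, x - 1], [0, 0, 0]]).

Evaluating gives χ_A(x) = x^4 - 4x^3 + 6x^2 - 4x + 1 = (x - 1)^4.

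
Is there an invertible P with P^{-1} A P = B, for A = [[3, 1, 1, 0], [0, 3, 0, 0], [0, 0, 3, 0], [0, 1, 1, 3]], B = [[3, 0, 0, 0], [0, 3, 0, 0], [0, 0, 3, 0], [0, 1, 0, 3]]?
Yes.

Two matrices over a field are similar if and only if they have the same invariant factors.

Both A and B have characteristic polynomial (x - 3)^4 and minimal polynomial (x - 3)^2. Computing further, both have invariant factors x - 3, x - 3, (x - 3)^2. Hence A and B are similar.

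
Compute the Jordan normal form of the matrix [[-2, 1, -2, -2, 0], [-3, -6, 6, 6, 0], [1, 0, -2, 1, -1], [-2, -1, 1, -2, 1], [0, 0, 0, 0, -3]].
The characteristic polynomial is det(xI - A) = (x + 3)^5, so the eigenvalues are -3 (algebraic multiplicity 5).

For λ = -3: rank(A + 3I) = 2, rank((A + 3I)^2) = 0. The eigenspace has dimension 5 - 2 = 3, so there are 3 Jordan blocks; the rank sequence gives block sizes [2, 2, 1].

Assembling the blocks gives the Jordan form J above.

J = [[-3, 1, 0, 0, 0], [0, -3, 0, 0, 0], [0, 0, -3, 1, 0], [0, 0, 0, -3, 0], [0, 0, 0, 0, -3]]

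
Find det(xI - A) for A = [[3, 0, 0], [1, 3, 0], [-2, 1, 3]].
χ_A(x) = (x - 3)^3

xI - A = [[x - 3, 0, 0], [-1, x - 3, 0], [2, -1, x - 3]].

Expanding det(xI - A) along the first row:
det(xI - A) = + (x - 3)·det([[x - 3, 0], [-1, x - 3]]) - (0)·det([[-1, 0], [2, x - 3]]) + (0)·det([[-1, x - 3], [2, -1]]).

Evaluating gives χ_A(x) = x^3 - 9x^2 + 27x - 27 = (x - 3)^3.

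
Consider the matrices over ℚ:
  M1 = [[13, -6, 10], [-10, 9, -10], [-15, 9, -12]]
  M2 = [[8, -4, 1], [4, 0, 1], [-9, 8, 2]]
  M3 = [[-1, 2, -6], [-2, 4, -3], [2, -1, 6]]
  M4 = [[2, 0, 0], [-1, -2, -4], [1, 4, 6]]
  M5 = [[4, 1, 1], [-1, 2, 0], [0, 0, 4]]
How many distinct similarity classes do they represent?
Characteristic polynomials: χ_{M1} = (x - 4)(x - 3)^2, χ_{M2} = (x - 4)(x - 3)^2, χ_{M3} = (x - 3)^3, χ_{M4} = (x - 2)^3, χ_{M5} = (x - 4)(x - 3)^2.

{M1}: invariant factors x - 3, (x - 4)(x - 3).

{M2, M5}: invariant factors (x - 4)(x - 3)^2.

{M3}: invariant factors x - 3, (x - 3)^2.

{M4}: invariant factors x - 2, (x - 2)^2.

Matrices are similar if and only if their invariant-factor lists agree; the partition into similarity classes is {M1}, {M2, M5}, {M3}, {M4}.

4 classes: {M1}, {M2, M5}, {M3}, {M4}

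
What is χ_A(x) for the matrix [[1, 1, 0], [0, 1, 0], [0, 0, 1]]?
χ_A(x) = (x - 1)^3

xI - A = [[x - 1, -1, 0], [0, x - 1, 0], [0, 0, x - 1]].

Expanding det(xI - A) along the first row:
det(xI - A) = + (x - 1)·det([[x - 1, 0], [0, x - 1]]) - (-1)·det([[0, 0], [0, x - 1]]) + (0)·det([[0, x - 1], [0, 0]]).

Evaluating gives χ_A(x) = x^3 - 3x^2 + 3x - 1 = (x - 1)^3.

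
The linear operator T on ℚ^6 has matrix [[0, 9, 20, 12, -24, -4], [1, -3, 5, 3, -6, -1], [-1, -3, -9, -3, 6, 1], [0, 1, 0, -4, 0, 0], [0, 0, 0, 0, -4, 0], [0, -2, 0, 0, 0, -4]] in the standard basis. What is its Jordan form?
The characteristic polynomial is det(xI - A) = (x + 4)^6, so the eigenvalues are -4 (algebraic multiplicity 6).

For λ = -4: rank(A + 4I) = 2, rank((A + 4I)^2) = 1, rank((A + 4I)^3) = 0. The eigenspace has dimension 6 - 2 = 4, so there are 4 Jordan blocks; the rank sequence gives block sizes [3, 1, 1, 1].

Assembling the blocks gives the Jordan form J above.

J = [[-4, 1, 0, 0, 0, 0], [0, -4, 1, 0, 0, 0], [0, 0, -4, 0, 0, 0], [0, 0, 0, -4, 0, 0], [0, 0, 0, 0, -4, 0], [0, 0, 0, 0, 0, -4]]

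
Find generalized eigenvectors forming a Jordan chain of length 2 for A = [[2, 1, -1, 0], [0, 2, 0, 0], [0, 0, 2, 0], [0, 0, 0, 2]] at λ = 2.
v_1 = [[-1, 1, 0, 0]]^T, v_2 = [[1, 0, 0, 0]]^T

We seek v_1 ∈ ker((A - 2I)^2) \ ker(A - 2I), then set v_{i+1} = (A - 2I) v_i.

One such chain is v_1 = [[-1, 1, 0, 0]]^T, v_2 = [[1, 0, 0, 0]]^T. Check: (A - 2I) v_2 = [[0, 0, 0, 0]]^T = 0.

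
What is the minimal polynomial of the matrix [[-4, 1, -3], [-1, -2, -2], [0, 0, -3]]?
The characteristic polynomial factors as (x + 3)^3. The minimal polynomial is ∏(x - λ)^{k_λ} where k_λ is the size of the largest Jordan block at λ.

For λ = -3: rank(A + 3I) = 2, and the largest Jordan block has size 3 (the smallest k with rank((A + 3I)^k) = rank((A + 3I)^(k+1))).

So m_A(x) = (x + 3)^3.

m_A(x) = (x + 3)^3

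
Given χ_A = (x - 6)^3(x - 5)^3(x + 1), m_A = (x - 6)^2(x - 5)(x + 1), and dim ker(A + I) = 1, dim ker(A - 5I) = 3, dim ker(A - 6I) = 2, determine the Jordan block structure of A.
λ = -1: algebraic multiplicity 1 (exponent in χ_A), largest block size 1 (exponent in m_A), 1 block (geometric multiplicity). This forces block sizes [1].
λ = 5: algebraic multiplicity 3 (exponent in χ_A), largest block size 1 (exponent in m_A), 3 blocks (geometric multiplicity). These force block sizes [1, 1, 1].
λ = 6: algebraic multiplicity 3 (exponent in χ_A), largest block size 2 (exponent in m_A), 2 blocks (geometric multiplicity). These force block sizes [2, 1].

Jordan blocks: (-1, 1), (5, 1), (5, 1), (5, 1), (6, 2), (6, 1)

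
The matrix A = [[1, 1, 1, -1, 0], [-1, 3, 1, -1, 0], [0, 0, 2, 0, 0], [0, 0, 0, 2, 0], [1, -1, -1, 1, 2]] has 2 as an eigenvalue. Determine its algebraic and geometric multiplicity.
algebraic multiplicity 5, geometric multiplicity 4

The characteristic polynomial is (x - 2)^5, so the factor x - 2 appears with exponent 5: the algebraic multiplicity is 5.

rank(A - 2I) = 1, so the eigenspace has dimension 5 - 1 = 4: the geometric multiplicity is 4.

Since 4 < 5, A is not diagonalizable.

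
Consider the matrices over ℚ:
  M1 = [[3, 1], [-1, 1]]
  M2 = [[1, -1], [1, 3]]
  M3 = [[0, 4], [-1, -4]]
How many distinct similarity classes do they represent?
2 classes: {M1, M2}, {M3}

Characteristic polynomials: χ_{M1} = (x - 2)^2, χ_{M2} = (x - 2)^2, χ_{M3} = (x + 2)^2.

{M1, M2}: invariant factors (x - 2)^2.

{M3}: invariant factors (x + 2)^2.

Matrices are similar if and only if their invariant-factor lists agree; the partition into similarity classes is {M1, M2}, {M3}.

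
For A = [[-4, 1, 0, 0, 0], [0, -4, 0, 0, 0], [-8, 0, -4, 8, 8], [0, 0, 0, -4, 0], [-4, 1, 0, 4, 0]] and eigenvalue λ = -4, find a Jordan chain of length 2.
We seek v_1 ∈ ker((A + 4I)^2) \ ker(A + 4I), then set v_{i+1} = (A + 4I) v_i.

One such chain is v_1 = [[0, 1, -3, 1, -1]]^T, v_2 = [[1, 0, 0, 0, 1]]^T. Check: (A + 4I) v_2 = [[0, 0, 0, 0, 0]]^T = 0.

v_1 = [[0, 1, -3, 1, -1]]^T, v_2 = [[1, 0, 0, 0, 1]]^T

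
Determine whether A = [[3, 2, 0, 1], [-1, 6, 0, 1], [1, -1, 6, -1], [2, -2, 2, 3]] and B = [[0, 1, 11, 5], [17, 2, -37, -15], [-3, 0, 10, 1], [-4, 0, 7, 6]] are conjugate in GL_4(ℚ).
Two matrices over a field are similar if and only if they have the same invariant factors.

Both A and B have characteristic polynomial (x - 5)^2(x - 4)^2 and minimal polynomial (x - 5)^2(x - 4)^2. Computing further, both have invariant factors (x - 5)^2(x - 4)^2. Hence A and B are similar.

Yes.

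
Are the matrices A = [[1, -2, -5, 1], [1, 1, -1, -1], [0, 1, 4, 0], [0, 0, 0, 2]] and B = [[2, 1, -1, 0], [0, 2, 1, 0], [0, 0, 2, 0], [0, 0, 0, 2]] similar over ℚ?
Yes.

Two matrices over a field are similar if and only if they have the same invariant factors.

Both A and B have characteristic polynomial (x - 2)^4 and minimal polynomial (x - 2)^3. Computing further, both have invariant factors x - 2, (x - 2)^3. Hence A and B are similar.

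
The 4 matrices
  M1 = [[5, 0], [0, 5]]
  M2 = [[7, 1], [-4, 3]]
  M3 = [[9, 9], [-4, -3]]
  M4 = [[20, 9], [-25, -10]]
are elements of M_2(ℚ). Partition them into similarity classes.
3 classes: {M1}, {M2, M4}, {M3}

Characteristic polynomials: χ_{M1} = (x - 5)^2, χ_{M2} = (x - 5)^2, χ_{M3} = (x - 3)^2, χ_{M4} = (x - 5)^2.

{M1}: invariant factors x - 5, x - 5.

{M2, M4}: invariant factors (x - 5)^2.

{M3}: invariant factors (x - 3)^2.

Matrices are similar if and only if their invariant-factor lists agree; the partition into similarity classes is {M1}, {M2, M4}, {M3}.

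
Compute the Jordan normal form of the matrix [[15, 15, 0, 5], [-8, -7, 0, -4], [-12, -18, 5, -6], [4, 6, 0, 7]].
J = [[5, 1, 0, 0], [0, 5, 0, 0], [0, 0, 5, 0], [0, 0, 0, 5]]

The characteristic polynomial is det(xI - A) = (x - 5)^4, so the eigenvalues are 5 (algebraic multiplicity 4).

For λ = 5: rank(A - 5I) = 1, rank((A - 5I)^2) = 0. The eigenspace has dimension 4 - 1 = 3, so there are 3 Jordan blocks; the rank sequence gives block sizes [2, 1, 1].

Assembling the blocks gives the Jordan form J above.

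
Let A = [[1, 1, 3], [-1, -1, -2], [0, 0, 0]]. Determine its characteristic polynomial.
χ_A(x) = x^3

xI - A = [[x - 1, -1, -3], [1, x + 1, 2], [0, 0, x]].

Expanding det(xI - A) along the first row:
det(xI - A) = + (x - 1)·det([[x + 1, 2], [0, x]]) - (-1)·det([[1, 2], [0, x]]) + (-3)·det([[1, x + 1], [0, 0]]).

Evaluating gives χ_A(x) = x^3.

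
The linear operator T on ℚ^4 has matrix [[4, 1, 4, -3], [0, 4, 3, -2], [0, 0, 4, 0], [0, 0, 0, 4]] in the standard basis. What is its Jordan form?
The characteristic polynomial is det(xI - A) = (x - 4)^4, so the eigenvalues are 4 (algebraic multiplicity 4).

For λ = 4: rank(A - 4I) = 2, rank((A - 4I)^2) = 1, rank((A - 4I)^3) = 0. The eigenspace has dimension 4 - 2 = 2, so there are 2 Jordan blocks; the rank sequence gives block sizes [3, 1].

Assembling the blocks gives the Jordan form J above.

J = [[4, 1, 0, 0], [0, 4, 1, 0], [0, 0, 4, 0], [0, 0, 0, 4]]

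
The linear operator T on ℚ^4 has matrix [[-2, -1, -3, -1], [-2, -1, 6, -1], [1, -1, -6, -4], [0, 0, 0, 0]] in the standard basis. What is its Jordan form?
J = [[-3, 1, 0, 0], [0, -3, 0, 0], [0, 0, -3, 0], [0, 0, 0, 0]]

The characteristic polynomial is det(xI - A) = x(x + 3)^3, so the eigenvalues are -3 (algebraic multiplicity 3), 0 (algebraic multiplicity 1).

For λ = -3: rank(A + 3I) = 2, rank((A + 3I)^2) = 1. The eigenspace has dimension 4 - 2 = 2, so there are 2 Jordan blocks; the rank sequence gives block sizes [2, 1].

For λ = 0: algebraic multiplicity 1 gives one 1×1 block.

Assembling the blocks gives the Jordan form J above.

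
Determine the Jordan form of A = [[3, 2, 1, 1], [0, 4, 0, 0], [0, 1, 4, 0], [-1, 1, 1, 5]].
J = [[4, 1, 0, 0], [0, 4, 0, 0], [0, 0, 4, 1], [0, 0, 0, 4]]

The characteristic polynomial is det(xI - A) = (x - 4)^4, so the eigenvalues are 4 (algebraic multiplicity 4).

For λ = 4: rank(A - 4I) = 2, rank((A - 4I)^2) = 0. The eigenspace has dimension 4 - 2 = 2, so there are 2 Jordan blocks; the rank sequence gives block sizes [2, 2].

Assembling the blocks gives the Jordan form J above.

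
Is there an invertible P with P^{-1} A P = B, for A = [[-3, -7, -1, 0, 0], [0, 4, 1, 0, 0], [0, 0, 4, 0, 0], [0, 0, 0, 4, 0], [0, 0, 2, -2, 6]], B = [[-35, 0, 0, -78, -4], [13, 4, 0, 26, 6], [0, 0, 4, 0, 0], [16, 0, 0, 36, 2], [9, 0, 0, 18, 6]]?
Both have characteristic polynomial (x - 6)(x - 4)^3(x + 3), but the minimal polynomial of A is (x - 6)(x - 4)^2(x + 3) while the minimal polynomial of B is (x - 6)(x - 4)(x + 3). The minimal polynomial is a similarity invariant, so A and B are not similar.

No.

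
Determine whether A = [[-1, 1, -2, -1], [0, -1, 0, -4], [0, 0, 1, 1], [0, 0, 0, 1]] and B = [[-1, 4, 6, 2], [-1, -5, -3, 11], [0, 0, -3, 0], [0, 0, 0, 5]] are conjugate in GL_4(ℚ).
trace(A) = 0 but trace(B) = -4. The trace is a similarity invariant, so A and B are not similar.

No.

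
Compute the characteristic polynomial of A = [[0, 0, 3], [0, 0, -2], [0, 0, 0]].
xI - A = [[x, 0, -3], [0, x, 2], [0, 0, x]].

Expanding det(xI - A) along the first row:
det(xI - A) = + (x)·det([[x, 2], [0, x]]) - (0)·det([[0, 2], [0, x]]) + (-3)·det([[0, x], [0, 0]]).

Evaluating gives χ_A(x) = x^3.

χ_A(x) = x^3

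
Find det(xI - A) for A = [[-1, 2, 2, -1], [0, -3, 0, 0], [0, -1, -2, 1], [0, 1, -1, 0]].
χ_A(x) = (x + 1)^3(x + 3)

xI - A = [[x + 1, -2, -2, 1], [0, x + 3, 0, 0], [0, 1, x + 2, -1], [0, -1, 1, x]].

Expanding det(xI - A) along the first row:
det(xI - A) = + (x + 1)·det([[x + 3, 0, 0], [1, x + 2, -1], [-1, 1, x]]) - (-2)·det([[0, 0, 0], [0, x + 2, -1], [0, 1, x]]) + (-2)·det([[0, x + 3, 0], [0, 1, -1], [0, -1, x]]) - (1)·det([[0, x + 3, 0], [0, 1, x + 2], [0, -1, 1]]).

Evaluating gives χ_A(x) = x^4 + 6x^3 + 12x^2 + 10x + 3 = (x + 1)^3(x + 3).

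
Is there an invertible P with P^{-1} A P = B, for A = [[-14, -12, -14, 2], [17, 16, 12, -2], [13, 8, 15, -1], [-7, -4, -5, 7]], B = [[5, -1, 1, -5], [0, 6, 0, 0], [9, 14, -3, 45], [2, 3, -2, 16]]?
Yes.

Two matrices over a field are similar if and only if they have the same invariant factors.

Both A and B have characteristic polynomial (x - 6)^4 and minimal polynomial (x - 6)^2. Computing further, both have invariant factors (x - 6)^2, (x - 6)^2. Hence A and B are similar.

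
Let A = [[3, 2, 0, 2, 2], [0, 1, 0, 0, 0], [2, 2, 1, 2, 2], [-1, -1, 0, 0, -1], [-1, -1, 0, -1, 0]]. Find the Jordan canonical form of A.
The characteristic polynomial is det(xI - A) = (x - 1)^5, so the eigenvalues are 1 (algebraic multiplicity 5).

For λ = 1: rank(A - I) = 1, rank((A - I)^2) = 0. The eigenspace has dimension 5 - 1 = 4, so there are 4 Jordan blocks; the rank sequence gives block sizes [2, 1, 1, 1].

Assembling the blocks gives the Jordan form J above.

J = [[1, 1, 0, 0, 0], [0, 1, 0, 0, 0], [0, 0, 1, 0, 0], [0, 0, 0, 1, 0], [0, 0, 0, 0, 1]]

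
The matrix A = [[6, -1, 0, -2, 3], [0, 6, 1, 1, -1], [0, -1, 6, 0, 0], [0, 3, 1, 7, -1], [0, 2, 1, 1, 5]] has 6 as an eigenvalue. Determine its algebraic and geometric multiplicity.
The characteristic polynomial is (x - 6)^5, so the factor x - 6 appears with exponent 5: the algebraic multiplicity is 5.

rank(A - 6I) = 3, so the eigenspace has dimension 5 - 3 = 2: the geometric multiplicity is 2.

Since 2 < 5, A is not diagonalizable.

algebraic multiplicity 5, geometric multiplicity 2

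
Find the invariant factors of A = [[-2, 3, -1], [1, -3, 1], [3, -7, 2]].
The Jordan structure of A has elementary divisors (x + 1)^3. Arranging the block sizes at each eigenvalue in decreasing order and taking row products gives the invariant factors.

Invariant factors (smallest first, each dividing the next): (x + 1)^3.

Check: the last factor (x + 1)^3 is the minimal polynomial, and the product (x + 1)^3 is the characteristic polynomial.

(x + 1)^3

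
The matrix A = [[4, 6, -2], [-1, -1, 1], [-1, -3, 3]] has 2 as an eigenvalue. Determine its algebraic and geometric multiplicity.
The characteristic polynomial is (x - 2)^3, so the factor x - 2 appears with exponent 3: the algebraic multiplicity is 3.

rank(A - 2I) = 1, so the eigenspace has dimension 3 - 1 = 2: the geometric multiplicity is 2.

Since 2 < 3, A is not diagonalizable.

algebraic multiplicity 3, geometric multiplicity 2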